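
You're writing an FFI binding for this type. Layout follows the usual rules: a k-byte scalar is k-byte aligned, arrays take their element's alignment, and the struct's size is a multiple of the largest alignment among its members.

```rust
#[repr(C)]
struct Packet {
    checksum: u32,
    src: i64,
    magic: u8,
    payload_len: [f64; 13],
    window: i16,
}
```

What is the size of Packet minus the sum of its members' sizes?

17

0..4  checksum  (4B, 4-aligned)
4..8  -- padding (4B)
8..16  src  (8B, 8-aligned)
16..17  magic  (1B, 1-aligned)
17..24  -- padding (7B)
24..128  payload_len  (104B, 8-aligned)
128..130  window  (2B, 2-aligned)
130..136  -- tail padding (6B)
sizeof = 136, alignof = 8
data bytes 119, size 136 → padding 17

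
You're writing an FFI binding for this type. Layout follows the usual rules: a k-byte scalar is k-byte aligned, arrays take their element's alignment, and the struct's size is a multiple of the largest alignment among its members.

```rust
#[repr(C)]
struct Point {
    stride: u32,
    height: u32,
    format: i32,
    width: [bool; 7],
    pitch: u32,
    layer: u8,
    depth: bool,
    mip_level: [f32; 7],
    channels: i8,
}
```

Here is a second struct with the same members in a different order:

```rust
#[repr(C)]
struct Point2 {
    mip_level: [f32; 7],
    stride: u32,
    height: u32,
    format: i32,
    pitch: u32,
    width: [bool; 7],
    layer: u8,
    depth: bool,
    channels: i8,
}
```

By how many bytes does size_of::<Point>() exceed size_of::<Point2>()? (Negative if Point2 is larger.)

4

stride at 0 (size 4, align 4) → ends 4
height at 4 (size 4, align 4) → ends 8
format at 8 (size 4, align 4) → ends 12
width at 12 (size 7, align 1) → ends 19
pad 1 to align 4 for pitch
pitch at 20 (size 4, align 4) → ends 24
layer at 24 (size 1, align 1) → ends 25
depth at 25 (size 1, align 1) → ends 26
pad 2 to align 4 for mip_level
mip_level at 28 (size 28, align 4) → ends 56
channels at 56 (size 1, align 1) → ends 57
tail pad 3 to reach multiple of 4
total 60 bytes, alignment 4
— Point2 —
mip_level at 0 (size 28, align 4) → ends 28
stride at 28 (size 4, align 4) → ends 32
height at 32 (size 4, align 4) → ends 36
format at 36 (size 4, align 4) → ends 40
pitch at 40 (size 4, align 4) → ends 44
width at 44 (size 7, align 1) → ends 51
layer at 51 (size 1, align 1) → ends 52
depth at 52 (size 1, align 1) → ends 53
channels at 53 (size 1, align 1) → ends 54
tail pad 2 to reach multiple of 4
total 56 bytes, alignment 4
60 − 56 = 4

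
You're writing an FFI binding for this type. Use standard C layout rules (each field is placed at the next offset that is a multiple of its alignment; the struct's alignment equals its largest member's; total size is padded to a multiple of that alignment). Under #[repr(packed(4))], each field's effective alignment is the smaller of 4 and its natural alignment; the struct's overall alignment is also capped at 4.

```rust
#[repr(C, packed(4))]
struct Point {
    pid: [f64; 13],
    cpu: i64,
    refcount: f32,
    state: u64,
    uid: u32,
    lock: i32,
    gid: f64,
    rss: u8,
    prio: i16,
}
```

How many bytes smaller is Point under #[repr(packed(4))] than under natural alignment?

natural layout:
  @0: pid [104B, align 8] → 104
  @104: cpu [8B, align 8] → 112
  @112: refcount [4B, align 4] → 116
  +4 pad (align 8)
  @120: state [8B, align 8] → 128
  @128: uid [4B, align 4] → 132
  @132: lock [4B, align 4] → 136
  @136: gid [8B, align 8] → 144
  @144: rss [1B, align 1] → 145
  +1 pad (align 2)
  @146: prio [2B, align 2] → 148
  +4 tail pad (align 8)
  size 152, align 8
packed(4) layout:
  @0: pid [104B, align 4] → 104
  @104: cpu [8B, align 4] → 112
  @112: refcount [4B, align 4] → 116
  @116: state [8B, align 4] → 124
  @124: uid [4B, align 4] → 128
  @128: lock [4B, align 4] → 132
  @132: gid [8B, align 4] → 140
  @140: rss [1B, align 1] → 141
  +1 pad (align 2)
  @142: prio [2B, align 2] → 144
  size 144, align 4
152 − 144 = 8

8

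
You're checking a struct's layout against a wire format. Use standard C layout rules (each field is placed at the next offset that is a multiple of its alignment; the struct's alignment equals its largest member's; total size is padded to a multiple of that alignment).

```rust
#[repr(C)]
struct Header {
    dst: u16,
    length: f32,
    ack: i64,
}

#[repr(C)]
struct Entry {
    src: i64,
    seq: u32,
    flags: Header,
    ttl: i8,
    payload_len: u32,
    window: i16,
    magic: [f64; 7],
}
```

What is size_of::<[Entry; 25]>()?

Header: @0: dst [2B, align 2] → 2; +2 pad (align 4); @4: length [4B, align 4] → 8; @8: ack [8B, align 8] → 16; size 16, align 8
@0: src [8B, align 8] → 8
@8: seq [4B, align 4] → 12
+4 pad (align 8)
@16: flags [16B, align 8] → 32
@32: ttl [1B, align 1] → 33
+3 pad (align 4)
@36: payload_len [4B, align 4] → 40
@40: window [2B, align 2] → 42
+6 pad (align 8)
@48: magic [56B, align 8] → 104
size 104, align 8
array of 25: 25 × 104 = 2600

2600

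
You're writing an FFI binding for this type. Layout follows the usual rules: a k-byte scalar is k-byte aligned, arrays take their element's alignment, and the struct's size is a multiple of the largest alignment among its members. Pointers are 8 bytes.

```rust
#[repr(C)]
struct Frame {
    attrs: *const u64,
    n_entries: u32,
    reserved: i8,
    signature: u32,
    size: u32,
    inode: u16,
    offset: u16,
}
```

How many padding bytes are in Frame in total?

7

0..8  attrs  (8B, 8-aligned)
8..12  n_entries  (4B, 4-aligned)
12..13  reserved  (1B, 1-aligned)
13..16  -- padding (3B)
16..20  signature  (4B, 4-aligned)
20..24  size  (4B, 4-aligned)
24..26  inode  (2B, 2-aligned)
26..28  offset  (2B, 2-aligned)
28..32  -- tail padding (4B)
sizeof = 32, alignof = 8
data bytes 25, size 32 → padding 7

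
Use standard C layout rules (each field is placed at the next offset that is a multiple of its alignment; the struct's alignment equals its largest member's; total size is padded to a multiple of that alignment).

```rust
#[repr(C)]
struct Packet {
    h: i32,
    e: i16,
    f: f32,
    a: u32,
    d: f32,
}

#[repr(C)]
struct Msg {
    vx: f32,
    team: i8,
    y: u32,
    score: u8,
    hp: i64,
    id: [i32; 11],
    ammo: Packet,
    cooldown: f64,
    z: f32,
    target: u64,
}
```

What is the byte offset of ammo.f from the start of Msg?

Packet: @0: h [4B, align 4] → 4; @4: e [2B, align 2] → 6; +2 pad (align 4); @8: f [4B, align 4] → 12; @12: a [4B, align 4] → 16; @16: d [4B, align 4] → 20; size 20, align 4
@0: vx [4B, align 4] → 4
@4: team [1B, align 1] → 5
+3 pad (align 4)
@8: y [4B, align 4] → 12
@12: score [1B, align 1] → 13
+3 pad (align 8)
@16: hp [8B, align 8] → 24
@24: id [44B, align 4] → 68
@68: ammo [20B, align 4] → 88
within Packet: f at 8
68 + 8 = 76

76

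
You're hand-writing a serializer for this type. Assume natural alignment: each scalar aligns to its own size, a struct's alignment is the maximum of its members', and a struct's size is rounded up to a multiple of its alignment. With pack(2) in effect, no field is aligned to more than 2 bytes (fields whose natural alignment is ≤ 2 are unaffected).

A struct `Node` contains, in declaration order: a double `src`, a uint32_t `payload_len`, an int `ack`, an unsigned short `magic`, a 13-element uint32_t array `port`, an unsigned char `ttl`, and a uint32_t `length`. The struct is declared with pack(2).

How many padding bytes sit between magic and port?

0..8  src  (8B, 2-aligned)
8..12  payload_len  (4B, 2-aligned)
12..16  ack  (4B, 2-aligned)
16..18  magic  (2B, 2-aligned)
18..70  port  (52B, 2-aligned)

0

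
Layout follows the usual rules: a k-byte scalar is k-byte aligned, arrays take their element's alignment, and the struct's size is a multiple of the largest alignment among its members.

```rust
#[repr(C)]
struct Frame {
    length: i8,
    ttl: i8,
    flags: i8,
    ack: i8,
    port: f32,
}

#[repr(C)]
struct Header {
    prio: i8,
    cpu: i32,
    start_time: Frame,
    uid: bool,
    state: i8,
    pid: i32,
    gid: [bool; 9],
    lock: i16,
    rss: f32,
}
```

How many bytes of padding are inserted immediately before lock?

Frame: 0..1  length  (1B, 1-aligned); 1..2  ttl  (1B, 1-aligned); 2..3  flags  (1B, 1-aligned); 3..4  ack  (1B, 1-aligned); 4..8  port  (4B, 4-aligned); sizeof = 8, alignof = 4
0..1  prio  (1B, 1-aligned)
1..4  -- padding (3B)
4..8  cpu  (4B, 4-aligned)
8..16  start_time  (8B, 4-aligned)
16..17  uid  (1B, 1-aligned)
17..18  state  (1B, 1-aligned)
18..20  -- padding (2B)
20..24  pid  (4B, 4-aligned)
24..33  gid  (9B, 1-aligned)
33..34  -- padding (1B)
34..36  lock  (2B, 2-aligned)

1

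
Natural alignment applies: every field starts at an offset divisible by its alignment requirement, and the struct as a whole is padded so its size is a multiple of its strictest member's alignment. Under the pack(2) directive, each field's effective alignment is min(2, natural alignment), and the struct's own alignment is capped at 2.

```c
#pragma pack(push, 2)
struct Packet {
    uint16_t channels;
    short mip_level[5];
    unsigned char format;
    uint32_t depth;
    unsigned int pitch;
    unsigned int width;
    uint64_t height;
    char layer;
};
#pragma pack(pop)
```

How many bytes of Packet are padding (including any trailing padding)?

2

@0: channels [2B, align 2] → 2
@2: mip_level [10B, align 2] → 12
@12: format [1B, align 1] → 13
+1 pad (align 2)
@14: depth [4B, align 2] → 18
@18: pitch [4B, align 2] → 22
@22: width [4B, align 2] → 26
@26: height [8B, align 2] → 34
@34: layer [1B, align 1] → 35
+1 tail pad (align 2)
size 36, align 2
data bytes 34, size 36 → padding 2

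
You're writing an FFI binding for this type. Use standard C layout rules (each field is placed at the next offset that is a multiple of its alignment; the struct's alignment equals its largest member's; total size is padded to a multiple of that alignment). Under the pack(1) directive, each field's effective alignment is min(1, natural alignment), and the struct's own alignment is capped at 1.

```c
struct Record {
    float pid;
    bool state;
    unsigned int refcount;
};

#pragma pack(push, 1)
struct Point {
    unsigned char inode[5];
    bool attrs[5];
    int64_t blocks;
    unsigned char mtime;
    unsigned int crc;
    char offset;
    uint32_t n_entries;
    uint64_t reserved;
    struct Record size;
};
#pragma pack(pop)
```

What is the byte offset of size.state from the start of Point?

Record: 0..4  pid  (4B, 4-aligned); 4..5  state  (1B, 1-aligned); 5..8  -- padding (3B); 8..12  refcount  (4B, 4-aligned); sizeof = 12, alignof = 4
0..5  inode  (5B, 1-aligned)
5..10  attrs  (5B, 1-aligned)
10..18  blocks  (8B, 1-aligned)
18..19  mtime  (1B, 1-aligned)
19..23  crc  (4B, 1-aligned)
23..24  offset  (1B, 1-aligned)
24..28  n_entries  (4B, 1-aligned)
28..36  reserved  (8B, 1-aligned)
36..48  size  (12B, 1-aligned)
within Record: state at 4
36 + 4 = 40

40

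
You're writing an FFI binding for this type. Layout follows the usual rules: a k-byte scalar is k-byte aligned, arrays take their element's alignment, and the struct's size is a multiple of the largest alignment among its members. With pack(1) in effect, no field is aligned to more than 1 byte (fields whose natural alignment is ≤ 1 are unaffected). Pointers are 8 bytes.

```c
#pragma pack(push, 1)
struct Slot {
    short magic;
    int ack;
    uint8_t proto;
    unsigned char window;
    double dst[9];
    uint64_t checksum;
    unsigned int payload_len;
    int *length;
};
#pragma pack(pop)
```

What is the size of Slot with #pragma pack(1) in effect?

0..2  magic  (2B, 1-aligned)
2..6  ack  (4B, 1-aligned)
6..7  proto  (1B, 1-aligned)
7..8  window  (1B, 1-aligned)
8..80  dst  (72B, 1-aligned)
80..88  checksum  (8B, 1-aligned)
88..92  payload_len  (4B, 1-aligned)
92..100  length  (8B, 1-aligned)
sizeof = 100, alignof = 1

100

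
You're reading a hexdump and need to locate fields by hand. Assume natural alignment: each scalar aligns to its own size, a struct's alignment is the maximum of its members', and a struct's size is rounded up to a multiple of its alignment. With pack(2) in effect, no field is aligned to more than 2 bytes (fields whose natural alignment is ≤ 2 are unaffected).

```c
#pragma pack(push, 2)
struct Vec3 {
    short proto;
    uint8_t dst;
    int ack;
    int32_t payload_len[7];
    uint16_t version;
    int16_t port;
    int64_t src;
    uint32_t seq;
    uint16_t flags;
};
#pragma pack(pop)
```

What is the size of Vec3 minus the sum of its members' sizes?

0..2  proto  (2B, 2-aligned)
2..3  dst  (1B, 1-aligned)
3..4  -- padding (1B)
4..8  ack  (4B, 2-aligned)
8..36  payload_len  (28B, 2-aligned)
36..38  version  (2B, 2-aligned)
38..40  port  (2B, 2-aligned)
40..48  src  (8B, 2-aligned)
48..52  seq  (4B, 2-aligned)
52..54  flags  (2B, 2-aligned)
sizeof = 54, alignof = 2
data bytes 53, size 54 → padding 1

1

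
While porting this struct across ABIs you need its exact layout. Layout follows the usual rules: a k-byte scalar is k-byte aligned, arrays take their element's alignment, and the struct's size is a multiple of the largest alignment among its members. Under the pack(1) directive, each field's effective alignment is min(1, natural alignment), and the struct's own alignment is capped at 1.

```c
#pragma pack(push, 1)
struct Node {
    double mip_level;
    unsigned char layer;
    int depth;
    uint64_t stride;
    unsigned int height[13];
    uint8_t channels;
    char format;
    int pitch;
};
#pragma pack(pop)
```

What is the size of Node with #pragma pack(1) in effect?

79

mip_level at 0 (size 8, align 1) → ends 8
layer at 8 (size 1, align 1) → ends 9
depth at 9 (size 4, align 1) → ends 13
stride at 13 (size 8, align 1) → ends 21
height at 21 (size 52, align 1) → ends 73
channels at 73 (size 1, align 1) → ends 74
format at 74 (size 1, align 1) → ends 75
pitch at 75 (size 4, align 1) → ends 79
total 79 bytes, alignment 1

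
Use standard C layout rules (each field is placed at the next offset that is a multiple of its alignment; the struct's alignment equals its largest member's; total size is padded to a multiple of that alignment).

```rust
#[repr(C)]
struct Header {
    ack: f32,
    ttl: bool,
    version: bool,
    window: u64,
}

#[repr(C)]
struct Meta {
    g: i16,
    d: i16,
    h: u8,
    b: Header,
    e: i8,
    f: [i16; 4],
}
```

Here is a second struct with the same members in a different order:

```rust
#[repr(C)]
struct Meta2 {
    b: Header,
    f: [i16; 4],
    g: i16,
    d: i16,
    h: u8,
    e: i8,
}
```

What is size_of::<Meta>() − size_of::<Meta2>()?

8

Header: ack at 0 (size 4, align 4) → ends 4; ttl at 4 (size 1, align 1) → ends 5; version at 5 (size 1, align 1) → ends 6; pad 2 to align 8 for window; window at 8 (size 8, align 8) → ends 16; total 16 bytes, alignment 8
g at 0 (size 2, align 2) → ends 2
d at 2 (size 2, align 2) → ends 4
h at 4 (size 1, align 1) → ends 5
pad 3 to align 8 for b
b at 8 (size 16, align 8) → ends 24
e at 24 (size 1, align 1) → ends 25
pad 1 to align 2 for f
f at 26 (size 8, align 2) → ends 34
tail pad 6 to reach multiple of 8
total 40 bytes, alignment 8
— Meta2 —
b at 0 (size 16, align 8) → ends 16
f at 16 (size 8, align 2) → ends 24
g at 24 (size 2, align 2) → ends 26
d at 26 (size 2, align 2) → ends 28
h at 28 (size 1, align 1) → ends 29
e at 29 (size 1, align 1) → ends 30
tail pad 2 to reach multiple of 8
total 32 bytes, alignment 8
40 − 32 = 8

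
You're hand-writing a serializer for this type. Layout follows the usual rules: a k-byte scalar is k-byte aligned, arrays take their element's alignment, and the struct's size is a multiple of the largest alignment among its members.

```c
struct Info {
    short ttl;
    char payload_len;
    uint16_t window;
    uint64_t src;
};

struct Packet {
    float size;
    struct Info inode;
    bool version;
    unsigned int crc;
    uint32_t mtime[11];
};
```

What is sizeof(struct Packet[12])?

Info: ttl at 0 (size 2, align 2) → ends 2; payload_len at 2 (size 1, align 1) → ends 3; pad 1 to align 2 for window; window at 4 (size 2, align 2) → ends 6; pad 2 to align 8 for src; src at 8 (size 8, align 8) → ends 16; total 16 bytes, alignment 8
size at 0 (size 4, align 4) → ends 4
pad 4 to align 8 for inode
inode at 8 (size 16, align 8) → ends 24
version at 24 (size 1, align 1) → ends 25
pad 3 to align 4 for crc
crc at 28 (size 4, align 4) → ends 32
mtime at 32 (size 44, align 4) → ends 76
tail pad 4 to reach multiple of 8
total 80 bytes, alignment 8
array of 12: 12 × 80 = 960

960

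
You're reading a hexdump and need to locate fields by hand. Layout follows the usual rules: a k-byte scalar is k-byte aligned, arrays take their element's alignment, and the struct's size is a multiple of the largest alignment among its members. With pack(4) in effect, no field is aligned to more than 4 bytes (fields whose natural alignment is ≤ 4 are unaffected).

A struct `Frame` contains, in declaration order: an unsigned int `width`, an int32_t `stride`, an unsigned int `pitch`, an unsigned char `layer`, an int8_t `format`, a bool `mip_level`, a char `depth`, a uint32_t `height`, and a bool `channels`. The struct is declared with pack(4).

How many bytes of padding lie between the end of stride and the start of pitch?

0

width at 0 (size 4, align 4) → ends 4
stride at 4 (size 4, align 4) → ends 8
pitch at 8 (size 4, align 4) → ends 12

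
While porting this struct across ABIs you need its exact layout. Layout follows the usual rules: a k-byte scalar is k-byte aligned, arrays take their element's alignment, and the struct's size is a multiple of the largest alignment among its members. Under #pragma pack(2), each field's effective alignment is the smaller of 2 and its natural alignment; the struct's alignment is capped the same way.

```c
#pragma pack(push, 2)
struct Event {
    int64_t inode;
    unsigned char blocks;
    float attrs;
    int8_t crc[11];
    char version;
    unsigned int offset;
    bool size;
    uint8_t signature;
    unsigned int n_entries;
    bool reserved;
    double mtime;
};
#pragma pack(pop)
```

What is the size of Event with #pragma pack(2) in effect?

46

@0: inode [8B, align 2] → 8
@8: blocks [1B, align 1] → 9
+1 pad (align 2)
@10: attrs [4B, align 2] → 14
@14: crc [11B, align 1] → 25
@25: version [1B, align 1] → 26
@26: offset [4B, align 2] → 30
@30: size [1B, align 1] → 31
@31: signature [1B, align 1] → 32
@32: n_entries [4B, align 2] → 36
@36: reserved [1B, align 1] → 37
+1 pad (align 2)
@38: mtime [8B, align 2] → 46
size 46, align 2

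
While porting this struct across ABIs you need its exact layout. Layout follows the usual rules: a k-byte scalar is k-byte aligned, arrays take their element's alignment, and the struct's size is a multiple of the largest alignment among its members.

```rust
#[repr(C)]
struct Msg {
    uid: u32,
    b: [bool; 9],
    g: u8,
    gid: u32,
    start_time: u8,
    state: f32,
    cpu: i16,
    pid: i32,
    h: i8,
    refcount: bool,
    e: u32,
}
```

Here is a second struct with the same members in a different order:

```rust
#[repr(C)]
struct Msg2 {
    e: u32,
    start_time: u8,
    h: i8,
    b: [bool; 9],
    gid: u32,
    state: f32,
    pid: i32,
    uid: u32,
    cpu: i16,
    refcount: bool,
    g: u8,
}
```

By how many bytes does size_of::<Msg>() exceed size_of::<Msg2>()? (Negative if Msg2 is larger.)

8

0..4  uid  (4B, 4-aligned)
4..13  b  (9B, 1-aligned)
13..14  g  (1B, 1-aligned)
14..16  -- padding (2B)
16..20  gid  (4B, 4-aligned)
20..21  start_time  (1B, 1-aligned)
21..24  -- padding (3B)
24..28  state  (4B, 4-aligned)
28..30  cpu  (2B, 2-aligned)
30..32  -- padding (2B)
32..36  pid  (4B, 4-aligned)
36..37  h  (1B, 1-aligned)
37..38  refcount  (1B, 1-aligned)
38..40  -- padding (2B)
40..44  e  (4B, 4-aligned)
sizeof = 44, alignof = 4
— Msg2 —
0..4  e  (4B, 4-aligned)
4..5  start_time  (1B, 1-aligned)
5..6  h  (1B, 1-aligned)
6..15  b  (9B, 1-aligned)
15..16  -- padding (1B)
16..20  gid  (4B, 4-aligned)
20..24  state  (4B, 4-aligned)
24..28  pid  (4B, 4-aligned)
28..32  uid  (4B, 4-aligned)
32..34  cpu  (2B, 2-aligned)
34..35  refcount  (1B, 1-aligned)
35..36  g  (1B, 1-aligned)
sizeof = 36, alignof = 4
44 − 36 = 8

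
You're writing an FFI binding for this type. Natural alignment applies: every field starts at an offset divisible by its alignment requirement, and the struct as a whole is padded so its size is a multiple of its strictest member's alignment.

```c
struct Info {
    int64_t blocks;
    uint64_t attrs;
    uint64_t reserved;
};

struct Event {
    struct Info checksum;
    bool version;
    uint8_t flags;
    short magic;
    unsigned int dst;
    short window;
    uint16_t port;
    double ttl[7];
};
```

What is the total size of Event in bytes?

Info: @0: blocks [8B, align 8] → 8; @8: attrs [8B, align 8] → 16; @16: reserved [8B, align 8] → 24; size 24, align 8
@0: checksum [24B, align 8] → 24
@24: version [1B, align 1] → 25
@25: flags [1B, align 1] → 26
@26: magic [2B, align 2] → 28
@28: dst [4B, align 4] → 32
@32: window [2B, align 2] → 34
@34: port [2B, align 2] → 36
+4 pad (align 8)
@40: ttl [56B, align 8] → 96
size 96, align 8

96 bytes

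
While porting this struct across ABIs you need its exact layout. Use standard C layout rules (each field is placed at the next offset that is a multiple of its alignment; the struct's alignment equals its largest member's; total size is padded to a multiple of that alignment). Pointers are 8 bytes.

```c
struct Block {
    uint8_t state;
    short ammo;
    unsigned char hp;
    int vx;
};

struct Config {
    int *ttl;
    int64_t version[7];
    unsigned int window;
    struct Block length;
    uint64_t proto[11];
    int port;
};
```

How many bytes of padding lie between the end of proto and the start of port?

Block: 0..1  state  (1B, 1-aligned); 1..2  -- padding (1B); 2..4  ammo  (2B, 2-aligned); 4..5  hp  (1B, 1-aligned); 5..8  -- padding (3B); 8..12  vx  (4B, 4-aligned); sizeof = 12, alignof = 4
0..8  ttl  (8B, 8-aligned)
8..64  version  (56B, 8-aligned)
64..68  window  (4B, 4-aligned)
68..80  length  (12B, 4-aligned)
80..168  proto  (88B, 8-aligned)
168..172  port  (4B, 4-aligned)

0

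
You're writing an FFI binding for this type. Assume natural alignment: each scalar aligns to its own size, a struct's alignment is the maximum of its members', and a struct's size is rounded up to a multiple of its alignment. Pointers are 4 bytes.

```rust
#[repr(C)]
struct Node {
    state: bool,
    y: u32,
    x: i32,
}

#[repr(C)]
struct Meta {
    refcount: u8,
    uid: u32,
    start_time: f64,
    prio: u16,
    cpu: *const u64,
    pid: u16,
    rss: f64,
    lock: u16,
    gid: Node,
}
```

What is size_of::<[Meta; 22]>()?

Node: state at 0 (size 1, align 1) → ends 1; pad 3 to align 4 for y; y at 4 (size 4, align 4) → ends 8; x at 8 (size 4, align 4) → ends 12; total 12 bytes, alignment 4
refcount at 0 (size 1, align 1) → ends 1
pad 3 to align 4 for uid
uid at 4 (size 4, align 4) → ends 8
start_time at 8 (size 8, align 8) → ends 16
prio at 16 (size 2, align 2) → ends 18
pad 2 to align 4 for cpu
cpu at 20 (size 4, align 4) → ends 24
pid at 24 (size 2, align 2) → ends 26
pad 6 to align 8 for rss
rss at 32 (size 8, align 8) → ends 40
lock at 40 (size 2, align 2) → ends 42
pad 2 to align 4 for gid
gid at 44 (size 12, align 4) → ends 56
total 56 bytes, alignment 8
array of 22: 22 × 56 = 1232

1232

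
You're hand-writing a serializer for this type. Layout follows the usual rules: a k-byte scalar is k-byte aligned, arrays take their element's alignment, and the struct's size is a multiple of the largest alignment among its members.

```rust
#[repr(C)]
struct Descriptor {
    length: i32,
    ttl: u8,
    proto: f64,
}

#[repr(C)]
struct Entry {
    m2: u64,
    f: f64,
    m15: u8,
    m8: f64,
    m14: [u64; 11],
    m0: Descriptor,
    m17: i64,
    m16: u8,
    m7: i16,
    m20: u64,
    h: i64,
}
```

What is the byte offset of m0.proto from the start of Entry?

128

Descriptor: @0: length [4B, align 4] → 4; @4: ttl [1B, align 1] → 5; +3 pad (align 8); @8: proto [8B, align 8] → 16; size 16, align 8
@0: m2 [8B, align 8] → 8
@8: f [8B, align 8] → 16
@16: m15 [1B, align 1] → 17
+7 pad (align 8)
@24: m8 [8B, align 8] → 32
@32: m14 [88B, align 8] → 120
@120: m0 [16B, align 8] → 136
within Descriptor: proto at 8
120 + 8 = 128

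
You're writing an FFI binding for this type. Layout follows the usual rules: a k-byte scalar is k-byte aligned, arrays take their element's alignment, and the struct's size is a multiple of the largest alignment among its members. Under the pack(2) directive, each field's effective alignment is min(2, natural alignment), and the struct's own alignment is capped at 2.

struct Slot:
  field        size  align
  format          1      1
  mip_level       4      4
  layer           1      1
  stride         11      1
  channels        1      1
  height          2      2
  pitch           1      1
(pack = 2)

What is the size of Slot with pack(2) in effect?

24

@0: format [1B, align 1] → 1
+1 pad (align 2)
@2: mip_level [4B, align 2] → 6
@6: layer [1B, align 1] → 7
@7: stride [11B, align 1] → 18
@18: channels [1B, align 1] → 19
+1 pad (align 2)
@20: height [2B, align 2] → 22
@22: pitch [1B, align 1] → 23
+1 tail pad (align 2)
size 24, align 2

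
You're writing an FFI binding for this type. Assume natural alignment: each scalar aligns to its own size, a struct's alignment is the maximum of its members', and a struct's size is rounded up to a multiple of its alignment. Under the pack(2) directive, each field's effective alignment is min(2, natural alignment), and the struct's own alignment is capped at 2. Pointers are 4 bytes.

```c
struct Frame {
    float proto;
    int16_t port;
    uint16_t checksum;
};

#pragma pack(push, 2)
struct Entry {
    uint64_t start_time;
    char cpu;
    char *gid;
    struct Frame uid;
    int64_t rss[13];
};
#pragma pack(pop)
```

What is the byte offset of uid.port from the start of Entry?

Frame: proto at 0 (size 4, align 4) → ends 4; port at 4 (size 2, align 2) → ends 6; checksum at 6 (size 2, align 2) → ends 8; total 8 bytes, alignment 4
start_time at 0 (size 8, align 2) → ends 8
cpu at 8 (size 1, align 1) → ends 9
pad 1 to align 2 for gid
gid at 10 (size 4, align 2) → ends 14
uid at 14 (size 8, align 2) → ends 22
within Frame: port at 4
14 + 4 = 18

18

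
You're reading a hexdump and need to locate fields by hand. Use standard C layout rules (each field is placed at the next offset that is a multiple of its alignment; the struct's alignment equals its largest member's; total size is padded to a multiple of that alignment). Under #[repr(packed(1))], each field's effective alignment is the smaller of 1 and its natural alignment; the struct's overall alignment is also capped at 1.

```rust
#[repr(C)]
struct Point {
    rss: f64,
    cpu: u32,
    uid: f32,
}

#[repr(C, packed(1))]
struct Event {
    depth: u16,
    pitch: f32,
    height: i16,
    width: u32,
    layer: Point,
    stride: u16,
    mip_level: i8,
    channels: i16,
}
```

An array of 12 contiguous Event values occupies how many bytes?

396

Point: 0..8  rss  (8B, 8-aligned); 8..12  cpu  (4B, 4-aligned); 12..16  uid  (4B, 4-aligned); sizeof = 16, alignof = 8
0..2  depth  (2B, 1-aligned)
2..6  pitch  (4B, 1-aligned)
6..8  height  (2B, 1-aligned)
8..12  width  (4B, 1-aligned)
12..28  layer  (16B, 1-aligned)
28..30  stride  (2B, 1-aligned)
30..31  mip_level  (1B, 1-aligned)
31..33  channels  (2B, 1-aligned)
sizeof = 33, alignof = 1
array of 12: 12 × 33 = 396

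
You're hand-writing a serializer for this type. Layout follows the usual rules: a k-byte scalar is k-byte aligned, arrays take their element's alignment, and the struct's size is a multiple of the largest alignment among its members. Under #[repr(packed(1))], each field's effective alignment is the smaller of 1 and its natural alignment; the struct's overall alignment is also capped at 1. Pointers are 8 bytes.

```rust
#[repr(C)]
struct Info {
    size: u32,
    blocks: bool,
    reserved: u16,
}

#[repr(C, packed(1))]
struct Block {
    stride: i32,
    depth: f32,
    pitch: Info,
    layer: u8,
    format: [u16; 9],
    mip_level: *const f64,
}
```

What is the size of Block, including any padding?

43 bytes

Info: size at 0 (size 4, align 4) → ends 4; blocks at 4 (size 1, align 1) → ends 5; pad 1 to align 2 for reserved; reserved at 6 (size 2, align 2) → ends 8; total 8 bytes, alignment 4
stride at 0 (size 4, align 1) → ends 4
depth at 4 (size 4, align 1) → ends 8
pitch at 8 (size 8, align 1) → ends 16
layer at 16 (size 1, align 1) → ends 17
format at 17 (size 18, align 1) → ends 35
mip_level at 35 (size 8, align 1) → ends 43
total 43 bytes, alignment 1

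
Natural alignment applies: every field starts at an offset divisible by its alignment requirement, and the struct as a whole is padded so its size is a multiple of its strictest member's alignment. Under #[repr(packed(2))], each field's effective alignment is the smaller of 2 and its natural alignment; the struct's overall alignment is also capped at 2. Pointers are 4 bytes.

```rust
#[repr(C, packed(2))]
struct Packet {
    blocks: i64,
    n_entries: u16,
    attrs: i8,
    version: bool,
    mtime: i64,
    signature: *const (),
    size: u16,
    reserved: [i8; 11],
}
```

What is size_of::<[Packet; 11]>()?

418

blocks at 0 (size 8, align 2) → ends 8
n_entries at 8 (size 2, align 2) → ends 10
attrs at 10 (size 1, align 1) → ends 11
version at 11 (size 1, align 1) → ends 12
mtime at 12 (size 8, align 2) → ends 20
signature at 20 (size 4, align 2) → ends 24
size at 24 (size 2, align 2) → ends 26
reserved at 26 (size 11, align 1) → ends 37
tail pad 1 to reach multiple of 2
total 38 bytes, alignment 2
array of 11: 11 × 38 = 418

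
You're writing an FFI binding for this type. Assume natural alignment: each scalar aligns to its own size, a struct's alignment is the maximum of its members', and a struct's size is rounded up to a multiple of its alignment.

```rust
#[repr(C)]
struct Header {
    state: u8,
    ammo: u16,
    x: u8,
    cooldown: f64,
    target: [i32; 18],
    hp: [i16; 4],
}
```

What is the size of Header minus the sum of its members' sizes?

4

@0: state [1B, align 1] → 1
+1 pad (align 2)
@2: ammo [2B, align 2] → 4
@4: x [1B, align 1] → 5
+3 pad (align 8)
@8: cooldown [8B, align 8] → 16
@16: target [72B, align 4] → 88
@88: hp [8B, align 2] → 96
size 96, align 8
data bytes 92, size 96 → padding 4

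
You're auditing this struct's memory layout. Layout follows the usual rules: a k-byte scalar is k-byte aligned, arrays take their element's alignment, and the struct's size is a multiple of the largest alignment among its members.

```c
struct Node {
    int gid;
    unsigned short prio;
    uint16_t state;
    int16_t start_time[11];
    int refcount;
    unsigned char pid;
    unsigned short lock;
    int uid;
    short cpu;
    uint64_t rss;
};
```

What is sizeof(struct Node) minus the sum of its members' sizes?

5

0..4  gid  (4B, 4-aligned)
4..6  prio  (2B, 2-aligned)
6..8  state  (2B, 2-aligned)
8..30  start_time  (22B, 2-aligned)
30..32  -- padding (2B)
32..36  refcount  (4B, 4-aligned)
36..37  pid  (1B, 1-aligned)
37..38  -- padding (1B)
38..40  lock  (2B, 2-aligned)
40..44  uid  (4B, 4-aligned)
44..46  cpu  (2B, 2-aligned)
46..48  -- padding (2B)
48..56  rss  (8B, 8-aligned)
sizeof = 56, alignof = 8
data bytes 51, size 56 → padding 5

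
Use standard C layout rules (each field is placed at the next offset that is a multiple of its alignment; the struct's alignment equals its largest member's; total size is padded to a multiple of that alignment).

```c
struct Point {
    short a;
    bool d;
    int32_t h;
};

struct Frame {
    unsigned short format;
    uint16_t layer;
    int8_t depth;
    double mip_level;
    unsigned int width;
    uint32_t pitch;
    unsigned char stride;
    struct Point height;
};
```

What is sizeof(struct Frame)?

Point: @0: a [2B, align 2] → 2; @2: d [1B, align 1] → 3; +1 pad (align 4); @4: h [4B, align 4] → 8; size 8, align 4
@0: format [2B, align 2] → 2
@2: layer [2B, align 2] → 4
@4: depth [1B, align 1] → 5
+3 pad (align 8)
@8: mip_level [8B, align 8] → 16
@16: width [4B, align 4] → 20
@20: pitch [4B, align 4] → 24
@24: stride [1B, align 1] → 25
+3 pad (align 4)
@28: height [8B, align 4] → 36
+4 tail pad (align 8)
size 40, align 8

40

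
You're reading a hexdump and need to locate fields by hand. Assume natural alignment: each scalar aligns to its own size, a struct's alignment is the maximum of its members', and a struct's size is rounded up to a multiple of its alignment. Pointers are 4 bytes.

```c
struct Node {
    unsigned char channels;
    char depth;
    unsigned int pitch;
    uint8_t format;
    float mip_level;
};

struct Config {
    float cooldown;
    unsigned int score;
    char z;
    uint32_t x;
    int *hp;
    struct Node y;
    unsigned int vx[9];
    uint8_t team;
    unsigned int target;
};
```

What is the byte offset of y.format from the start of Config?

28

Node: 0..1  channels  (1B, 1-aligned); 1..2  depth  (1B, 1-aligned); 2..4  -- padding (2B); 4..8  pitch  (4B, 4-aligned); 8..9  format  (1B, 1-aligned); 9..12  -- padding (3B); 12..16  mip_level  (4B, 4-aligned); sizeof = 16, alignof = 4
0..4  cooldown  (4B, 4-aligned)
4..8  score  (4B, 4-aligned)
8..9  z  (1B, 1-aligned)
9..12  -- padding (3B)
12..16  x  (4B, 4-aligned)
16..20  hp  (4B, 4-aligned)
20..36  y  (16B, 4-aligned)
within Node: format at 8
20 + 8 = 28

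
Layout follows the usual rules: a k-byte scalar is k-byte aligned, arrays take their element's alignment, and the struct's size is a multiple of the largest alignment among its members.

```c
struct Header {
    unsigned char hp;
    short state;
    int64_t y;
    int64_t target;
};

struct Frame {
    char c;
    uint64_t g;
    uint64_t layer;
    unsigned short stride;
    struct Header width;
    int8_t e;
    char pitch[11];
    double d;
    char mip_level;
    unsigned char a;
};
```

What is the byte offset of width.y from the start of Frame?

Header: 0..1  hp  (1B, 1-aligned); 1..2  -- padding (1B); 2..4  state  (2B, 2-aligned); 4..8  -- padding (4B); 8..16  y  (8B, 8-aligned); 16..24  target  (8B, 8-aligned); sizeof = 24, alignof = 8
0..1  c  (1B, 1-aligned)
1..8  -- padding (7B)
8..16  g  (8B, 8-aligned)
16..24  layer  (8B, 8-aligned)
24..26  stride  (2B, 2-aligned)
26..32  -- padding (6B)
32..56  width  (24B, 8-aligned)
within Header: y at 8
32 + 8 = 40

40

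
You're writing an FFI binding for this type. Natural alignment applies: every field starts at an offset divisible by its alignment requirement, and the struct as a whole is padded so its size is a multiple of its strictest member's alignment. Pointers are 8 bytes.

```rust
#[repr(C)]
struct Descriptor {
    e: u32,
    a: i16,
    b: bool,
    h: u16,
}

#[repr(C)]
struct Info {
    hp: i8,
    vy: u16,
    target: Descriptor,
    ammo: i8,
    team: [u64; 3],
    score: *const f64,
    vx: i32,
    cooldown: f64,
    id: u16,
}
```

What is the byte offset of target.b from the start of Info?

10

Descriptor: 0..4  e  (4B, 4-aligned); 4..6  a  (2B, 2-aligned); 6..7  b  (1B, 1-aligned); 7..8  -- padding (1B); 8..10  h  (2B, 2-aligned); 10..12  -- tail padding (2B); sizeof = 12, alignof = 4
0..1  hp  (1B, 1-aligned)
1..2  -- padding (1B)
2..4  vy  (2B, 2-aligned)
4..16  target  (12B, 4-aligned)
within Descriptor: b at 6
4 + 6 = 10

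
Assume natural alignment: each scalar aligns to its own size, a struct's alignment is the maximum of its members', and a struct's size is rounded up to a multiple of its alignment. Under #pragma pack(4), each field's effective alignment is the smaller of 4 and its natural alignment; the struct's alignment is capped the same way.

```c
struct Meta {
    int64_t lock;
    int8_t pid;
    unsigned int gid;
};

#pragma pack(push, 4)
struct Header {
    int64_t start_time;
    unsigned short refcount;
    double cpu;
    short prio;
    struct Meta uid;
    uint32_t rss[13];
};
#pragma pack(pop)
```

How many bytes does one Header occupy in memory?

92

Meta: lock at 0 (size 8, align 8) → ends 8; pid at 8 (size 1, align 1) → ends 9; pad 3 to align 4 for gid; gid at 12 (size 4, align 4) → ends 16; total 16 bytes, alignment 8
start_time at 0 (size 8, align 4) → ends 8
refcount at 8 (size 2, align 2) → ends 10
pad 2 to align 4 for cpu
cpu at 12 (size 8, align 4) → ends 20
prio at 20 (size 2, align 2) → ends 22
pad 2 to align 4 for uid
uid at 24 (size 16, align 4) → ends 40
rss at 40 (size 52, align 4) → ends 92
total 92 bytes, alignment 4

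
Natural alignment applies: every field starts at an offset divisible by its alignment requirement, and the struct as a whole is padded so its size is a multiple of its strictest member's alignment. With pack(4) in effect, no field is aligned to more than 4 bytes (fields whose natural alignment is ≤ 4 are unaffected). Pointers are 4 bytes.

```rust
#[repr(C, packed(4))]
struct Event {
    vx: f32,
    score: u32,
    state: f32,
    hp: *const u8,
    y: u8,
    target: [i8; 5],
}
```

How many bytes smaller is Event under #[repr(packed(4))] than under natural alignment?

natural layout:
  0..4  vx  (4B, 4-aligned)
  4..8  score  (4B, 4-aligned)
  8..12  state  (4B, 4-aligned)
  12..16  hp  (4B, 4-aligned)
  16..17  y  (1B, 1-aligned)
  17..22  target  (5B, 1-aligned)
  22..24  -- tail padding (2B)
  sizeof = 24, alignof = 4
packed(4) layout:
  0..4  vx  (4B, 4-aligned)
  4..8  score  (4B, 4-aligned)
  8..12  state  (4B, 4-aligned)
  12..16  hp  (4B, 4-aligned)
  16..17  y  (1B, 1-aligned)
  17..22  target  (5B, 1-aligned)
  22..24  -- tail padding (2B)
  sizeof = 24, alignof = 4
24 − 24 = 0

0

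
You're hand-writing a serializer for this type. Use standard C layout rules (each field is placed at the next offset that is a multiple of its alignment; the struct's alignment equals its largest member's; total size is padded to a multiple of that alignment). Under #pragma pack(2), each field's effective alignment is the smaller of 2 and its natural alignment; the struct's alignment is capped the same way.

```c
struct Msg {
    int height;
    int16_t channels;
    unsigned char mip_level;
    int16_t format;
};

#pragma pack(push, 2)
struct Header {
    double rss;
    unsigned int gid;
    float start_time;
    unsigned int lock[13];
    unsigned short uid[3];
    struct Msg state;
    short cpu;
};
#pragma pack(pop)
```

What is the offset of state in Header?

74

Msg: @0: height [4B, align 4] → 4; @4: channels [2B, align 2] → 6; @6: mip_level [1B, align 1] → 7; +1 pad (align 2); @8: format [2B, align 2] → 10; +2 tail pad (align 4); size 12, align 4
@0: rss [8B, align 2] → 8
@8: gid [4B, align 2] → 12
@12: start_time [4B, align 2] → 16
@16: lock [52B, align 2] → 68
@68: uid [6B, align 2] → 74
@74: state [12B, align 2] → 86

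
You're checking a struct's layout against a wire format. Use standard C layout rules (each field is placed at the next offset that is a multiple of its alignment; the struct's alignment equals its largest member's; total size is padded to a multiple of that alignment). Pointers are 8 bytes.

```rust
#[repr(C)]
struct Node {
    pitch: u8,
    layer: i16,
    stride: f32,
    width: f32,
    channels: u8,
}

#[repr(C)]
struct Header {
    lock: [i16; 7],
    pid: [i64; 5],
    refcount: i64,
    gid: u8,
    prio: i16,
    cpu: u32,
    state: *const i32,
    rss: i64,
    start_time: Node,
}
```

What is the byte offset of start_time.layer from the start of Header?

90

Node: 0..1  pitch  (1B, 1-aligned); 1..2  -- padding (1B); 2..4  layer  (2B, 2-aligned); 4..8  stride  (4B, 4-aligned); 8..12  width  (4B, 4-aligned); 12..13  channels  (1B, 1-aligned); 13..16  -- tail padding (3B); sizeof = 16, alignof = 4
0..14  lock  (14B, 2-aligned)
14..16  -- padding (2B)
16..56  pid  (40B, 8-aligned)
56..64  refcount  (8B, 8-aligned)
64..65  gid  (1B, 1-aligned)
65..66  -- padding (1B)
66..68  prio  (2B, 2-aligned)
68..72  cpu  (4B, 4-aligned)
72..80  state  (8B, 8-aligned)
80..88  rss  (8B, 8-aligned)
88..104  start_time  (16B, 4-aligned)
within Node: layer at 2
88 + 2 = 90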